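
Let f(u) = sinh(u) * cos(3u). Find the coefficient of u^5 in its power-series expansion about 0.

79/30

Take the Cauchy product of the two expansions.
f(0) = 0
f′(0) = 1
f′′(0) = 0
f′′′(0) = -26
f^(4)(0) = 0
f^(5)(0) = 316
Then c_k = f^(k)(0)/k! gives each Taylor coefficient.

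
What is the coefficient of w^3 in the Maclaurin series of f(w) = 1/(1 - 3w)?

27

Use the known series and substitute for the argument.
So c_3 = f′′′(0)/3! = 27.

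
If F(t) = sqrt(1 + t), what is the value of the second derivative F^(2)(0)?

-1/4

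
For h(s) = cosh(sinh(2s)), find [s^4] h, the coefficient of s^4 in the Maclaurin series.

10/3

Plug the Maclaurin series of the inner function into that of the outer and collect terms.
[s^0] = 1;  [s^1] = 0;  [s^2] = 2;  [s^3] = 0;  [s^4] = 10/3.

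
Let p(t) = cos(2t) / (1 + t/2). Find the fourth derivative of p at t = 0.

Write out both Maclaurin series and multiply, keeping only the needed powers.
From the series, [t^4] p = 11/48; multiply by 4! = 24 to get 11/2.

11/2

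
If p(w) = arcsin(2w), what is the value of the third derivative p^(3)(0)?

The coefficient of w^3 in the expansion is 4/3, so p′′′(0) = 3! * (4/3) = 8.

8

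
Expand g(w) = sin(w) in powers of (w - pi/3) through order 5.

(w - pi/3)^5/240 + sqrt(3)*(w - pi/3)^4/48 - (w - pi/3)^3/12 - sqrt(3)*(w - pi/3)^2/4 + (w - pi/3)/2 + sqrt(3)/2

[(w - pi/3)^0] = sqrt(3)/2;  [(w - pi/3)^1] = 1/2;  [(w - pi/3)^2] = -sqrt(3)/4;  [(w - pi/3)^3] = -1/12;  [(w - pi/3)^4] = sqrt(3)/48;  [(w - pi/3)^5] = 1/240.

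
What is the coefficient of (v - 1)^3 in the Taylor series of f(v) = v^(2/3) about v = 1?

c_3 = f′′′(1)/3! = 4/81.

4/81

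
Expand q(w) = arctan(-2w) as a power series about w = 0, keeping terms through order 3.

8*w^3/3 - 2*w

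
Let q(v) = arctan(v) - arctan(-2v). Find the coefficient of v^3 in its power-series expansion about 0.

Add the two expansions coefficient-wise.
q(0) = 0
q′(0) = 3
q′′(0) = 0
q′′′(0) = -18
So c_3 = q′′′(0)/3! = -3.

-3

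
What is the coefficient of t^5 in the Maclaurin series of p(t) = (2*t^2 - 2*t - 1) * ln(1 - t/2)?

-11/240

Shift and add copies of the series according to the polynomial's terms.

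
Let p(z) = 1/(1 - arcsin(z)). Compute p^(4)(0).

32

Substitute the inner expansion into the outer series and collect powers.
The coefficient of z^4 in the expansion is 4/3, so p^(4)(0) = 4! * (4/3) = 32.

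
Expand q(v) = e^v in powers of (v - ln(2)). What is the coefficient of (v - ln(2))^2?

1

Compute the successive derivatives at the expansion point and divide by k!.
q(ln(2)) = 2
q′(ln(2)) = 2
q′′(ln(2)) = 2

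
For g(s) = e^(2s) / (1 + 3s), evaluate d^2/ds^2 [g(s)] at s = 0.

10

Take the Cauchy product of the two expansions.
From the series, [s^2] g = 5; multiply by 2! = 2 to get 10.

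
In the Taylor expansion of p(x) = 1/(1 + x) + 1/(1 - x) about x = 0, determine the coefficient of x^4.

Combine the two series term by term.
[x^0] = 2;  [x^1] = 0;  [x^2] = 2;  [x^3] = 0;  [x^4] = 2.
So c_4 = p^(4)(0)/4! = 2.

2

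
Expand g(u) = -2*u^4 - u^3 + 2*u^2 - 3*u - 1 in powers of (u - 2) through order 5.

Apply the Taylor formula c_k = f^(k)(a)/k!.

-2*(u - 2)^4 - 17*(u - 2)^3 - 52*(u - 2)^2 - 71*(u - 2) - 39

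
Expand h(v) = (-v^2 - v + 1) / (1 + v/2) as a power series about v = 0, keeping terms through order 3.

v^3/8 - v^2/4 - 3*v/2 + 1

Shift and add copies of the series according to the polynomial's terms.
h(0) = 1
h′(0) = -3/2
h′′(0) = -1/2
h′′′(0) = 3/4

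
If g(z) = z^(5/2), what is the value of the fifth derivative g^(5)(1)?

45/32

From the series, [(z - 1)^5] g = 3/256; multiply by 5! = 120 to get 45/32.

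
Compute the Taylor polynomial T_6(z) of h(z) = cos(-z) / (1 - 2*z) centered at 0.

Use 1/(1 - r) = Σ r^k on the denominator, then take the Cauchy product.
[z^0] = 1;  [z^1] = 2;  [z^2] = 7/2;  [z^3] = 7;  [z^4] = 337/24;  [z^5] = 337/12;  [z^6] = 40439/720.

40439*z^6/720 + 337*z^5/12 + 337*z^4/24 + 7*z^3 + 7*z^2/2 + 2*z + 1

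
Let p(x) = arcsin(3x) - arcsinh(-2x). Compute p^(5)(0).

2475

Combine the two series term by term.
The coefficient of x^5 in the expansion is 165/8, so p^(5)(0) = 5! * (165/8) = 2475.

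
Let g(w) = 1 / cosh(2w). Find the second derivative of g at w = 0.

-4

Invert the denominator's series and multiply.
From the series, [w^2] g = -2; multiply by 2! = 2 to get -4.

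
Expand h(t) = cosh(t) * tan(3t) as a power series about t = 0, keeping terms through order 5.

Write out both Maclaurin series and multiply, keeping only the needed powers.
[t^0] = 0;  [t^1] = 3;  [t^2] = 0;  [t^3] = 21/2;  [t^4] = 0;  [t^5] = 1481/40.

1481*t^5/40 + 21*t^3/2 + 3*t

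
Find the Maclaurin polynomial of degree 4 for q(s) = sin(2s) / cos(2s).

8*s^3/3 + 2*s

Write the quotient as an unknown series and match coefficients against numerator = denominator · series.
[s^0] = 0;  [s^1] = 2;  [s^2] = 0;  [s^3] = 8/3;  [s^4] = 0.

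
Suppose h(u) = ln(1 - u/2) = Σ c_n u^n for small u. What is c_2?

-1/8

h(0) = 0
h′(0) = -1/2
h′′(0) = -1/4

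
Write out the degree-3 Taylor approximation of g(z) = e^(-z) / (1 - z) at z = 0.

Expand each factor separately, then convolve coefficients.

z^3/3 + z^2/2 + 1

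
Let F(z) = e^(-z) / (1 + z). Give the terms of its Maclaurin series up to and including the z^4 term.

65*z^4/24 - 8*z^3/3 + 5*z^2/2 - 2*z + 1

Expand each factor separately, then convolve coefficients.
F(0) = 1
F′(0) = -2
F′′(0) = 5
F′′′(0) = -16
F^(4)(0) = 65
The Taylor polynomial is Σ F^(k)(0)/k! · z^k.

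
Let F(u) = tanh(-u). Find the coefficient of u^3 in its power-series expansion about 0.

Apply the Taylor formula c_k = f^(k)(a)/k!.
F(0) = 0
F′(0) = -1
F′′(0) = 0
F′′′(0) = 2
So c_3 = F′′′(0)/3! = 1/3.

1/3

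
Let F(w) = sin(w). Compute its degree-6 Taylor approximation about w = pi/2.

-(w - pi/2)^6/720 + (w - pi/2)^4/24 - (w - pi/2)^2/2 + 1

Apply the Taylor formula c_k = f^(k)(a)/k!.
F(pi/2) = 1
F′(pi/2) = 0
F′′(pi/2) = -1
F′′′(pi/2) = 0
F^(4)(pi/2) = 1
F^(5)(pi/2) = 0
F^(6)(pi/2) = -1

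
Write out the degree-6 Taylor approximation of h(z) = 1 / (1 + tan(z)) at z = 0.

Expand as Σ (-1)^k u^k with u equal to the inner function's series.
h(0) = 1
h′(0) = -1
h′′(0) = 2
h′′′(0) = -8
h^(4)(0) = 40
h^(5)(0) = -256
h^(6)(0) = 1952
The Taylor polynomial is Σ h^(k)(0)/k! · z^k.

122*z^6/45 - 32*z^5/15 + 5*z^4/3 - 4*z^3/3 + z^2 - z + 1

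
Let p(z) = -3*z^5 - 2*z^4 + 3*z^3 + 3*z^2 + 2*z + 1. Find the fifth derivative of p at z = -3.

-360

From the series, [(z + 3)^5] p = -3; multiply by 5! = 120 to get -360.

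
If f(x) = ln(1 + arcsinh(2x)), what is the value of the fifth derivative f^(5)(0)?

Substitute the inner expansion into the outer series and collect powers.
From the series, [x^5] f = 52/15; multiply by 5! = 120 to get 416.

416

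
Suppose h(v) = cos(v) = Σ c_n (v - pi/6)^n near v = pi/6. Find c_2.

-sqrt(3)/4

Use the known series and substitute for the argument.
[(v - pi/6)^0] = sqrt(3)/2;  [(v - pi/6)^1] = -1/2;  [(v - pi/6)^2] = -sqrt(3)/4.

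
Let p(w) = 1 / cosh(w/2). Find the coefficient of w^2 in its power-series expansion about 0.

-1/8

Invert the denominator's series and multiply.
So c_2 = p′′(0)/2! = -1/8.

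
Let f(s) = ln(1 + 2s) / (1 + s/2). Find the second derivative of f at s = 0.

Expand each factor separately, then convolve coefficients.
The coefficient of s^2 in the expansion is -3, so f′′(0) = 2! * (-3) = -6.

-6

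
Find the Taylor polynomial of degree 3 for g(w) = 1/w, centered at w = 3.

-(w - 3)^3/81 + (w - 3)^2/27 - (w - 3)/9 + 1/3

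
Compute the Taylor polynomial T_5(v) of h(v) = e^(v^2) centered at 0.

[v^0] = 1;  [v^1] = 0;  [v^2] = 1;  [v^3] = 0;  [v^4] = 1/2;  [v^5] = 0.

v^4/2 + v^2 + 1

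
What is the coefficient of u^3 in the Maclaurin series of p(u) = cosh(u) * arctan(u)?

Multiply the two series term by term and collect like powers.
p(0) = 0
p′(0) = 1
p′′(0) = 0
p′′′(0) = 1

1/6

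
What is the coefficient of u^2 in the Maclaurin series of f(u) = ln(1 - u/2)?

Differentiate repeatedly and evaluate at the center.
f(0) = 0
f′(0) = -1/2
f′′(0) = -1/4
The Taylor polynomial is Σ f^(k)(0)/k! · u^k.

-1/8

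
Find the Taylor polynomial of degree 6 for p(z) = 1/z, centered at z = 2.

(z - 2)^6/128 - (z - 2)^5/64 + (z - 2)^4/32 - (z - 2)^3/16 + (z - 2)^2/8 - (z - 2)/4 + 1/2

p(2) = 1/2
p′(2) = -1/4
p′′(2) = 1/4
p′′′(2) = -3/8
p^(4)(2) = 3/4
p^(5)(2) = -15/8
p^(6)(2) = 45/8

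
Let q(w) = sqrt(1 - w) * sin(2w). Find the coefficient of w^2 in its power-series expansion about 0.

-1

Write out both Maclaurin series and multiply, keeping only the needed powers.
q(0) = 0
q′(0) = 2
q′′(0) = -2
Dividing each by k! gives the coefficients c_0, ..., c_2.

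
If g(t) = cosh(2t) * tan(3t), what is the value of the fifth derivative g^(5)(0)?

Write out both Maclaurin series and multiply, keeping only the needed powers.
The coefficient of t^5 in the expansion is 262/5, so g^(5)(0) = 5! * (262/5) = 6288.

6288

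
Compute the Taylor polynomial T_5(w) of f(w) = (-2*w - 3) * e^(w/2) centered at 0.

-23*w^5/3840 - 19*w^4/384 - 5*w^3/16 - 11*w^2/8 - 7*w/2 - 3

Distribute the polynomial across the series and collect like powers.
f(0) = -3
f′(0) = -7/2
f′′(0) = -11/4
f′′′(0) = -15/8
f^(4)(0) = -19/16
f^(5)(0) = -23/32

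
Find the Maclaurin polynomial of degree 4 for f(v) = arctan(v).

-v^3/3 + v

f(0) = 0
f′(0) = 1
f′′(0) = 0
f′′′(0) = -2
f^(4)(0) = 0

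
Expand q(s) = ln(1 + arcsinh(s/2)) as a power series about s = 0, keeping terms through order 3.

s^3/48 - s^2/8 + s/2

Compose series: expand the inner function first, then feed it into the outer expansion.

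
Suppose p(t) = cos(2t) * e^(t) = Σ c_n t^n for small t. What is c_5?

Write out both Maclaurin series and multiply, keeping only the needed powers.
p(0) = 1
p′(0) = 1
p′′(0) = -3
p′′′(0) = -11
p^(4)(0) = -7
p^(5)(0) = 41

41/120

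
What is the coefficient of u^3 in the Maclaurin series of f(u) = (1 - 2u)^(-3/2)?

35/2

f(0) = 1
f′(0) = 3
f′′(0) = 15
f′′′(0) = 105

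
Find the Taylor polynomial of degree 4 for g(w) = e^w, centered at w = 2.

(w - 2)^4*e^(2)/24 + (w - 2)^3*e^(2)/6 + (w - 2)^2*e^(2)/2 + (w - 2)*e^(2) + e^(2)

g(2) = e^(2)
g′(2) = e^(2)
g′′(2) = e^(2)
g′′′(2) = e^(2)
g^(4)(2) = e^(2)
Then c_k = g^(k)(2)/k! gives each Taylor coefficient.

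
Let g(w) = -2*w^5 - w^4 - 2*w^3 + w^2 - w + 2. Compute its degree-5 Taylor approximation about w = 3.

-2*(w - 3)^5 - 31*(w - 3)^4 - 194*(w - 3)^3 - 611*(w - 3)^2 - 967*(w - 3) - 613

g(3) = -613
g′(3) = -967
g′′(3) = -1222
g′′′(3) = -1164
g^(4)(3) = -744
g^(5)(3) = -240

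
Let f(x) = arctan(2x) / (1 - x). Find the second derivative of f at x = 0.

Multiply the two series term by term and collect like powers.
The coefficient of x^2 in the expansion is 2, so f′′(0) = 2! * (2) = 4.

4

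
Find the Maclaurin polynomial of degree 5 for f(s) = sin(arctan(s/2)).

Compose series: expand the inner function first, then feed it into the outer expansion.
f(0) = 0
f′(0) = 1/2
f′′(0) = 0
f′′′(0) = -3/8
f^(4)(0) = 0
f^(5)(0) = 45/32
Then c_k = f^(k)(0)/k! gives each Taylor coefficient.

3*s^5/256 - s^3/16 + s/2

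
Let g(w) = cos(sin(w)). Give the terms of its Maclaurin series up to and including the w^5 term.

5*w^4/24 - w^2/2 + 1

Substitute the inner expansion into the outer series and collect powers.
g(0) = 1
g′(0) = 0
g′′(0) = -1
g′′′(0) = 0
g^(4)(0) = 5
g^(5)(0) = 0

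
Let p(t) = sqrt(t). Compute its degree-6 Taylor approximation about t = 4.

Apply the Taylor formula c_k = f^(k)(a)/k!.
[(t - 4)^0] = 2;  [(t - 4)^1] = 1/4;  [(t - 4)^2] = -1/64;  [(t - 4)^3] = 1/512;  [(t - 4)^4] = -5/16384;  [(t - 4)^5] = 7/131072;  [(t - 4)^6] = -21/2097152.

-21*(t - 4)^6/2097152 + 7*(t - 4)^5/131072 - 5*(t - 4)^4/16384 + (t - 4)^3/512 - (t - 4)^2/64 + (t - 4)/4 + 2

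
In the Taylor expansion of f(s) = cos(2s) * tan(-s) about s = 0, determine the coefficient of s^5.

-2/15

Multiply the two series term by term and collect like powers.
f(0) = 0
f′(0) = -1
f′′(0) = 0
f′′′(0) = 10
f^(4)(0) = 0
f^(5)(0) = -16
The Taylor polynomial is Σ f^(k)(0)/k! · s^k.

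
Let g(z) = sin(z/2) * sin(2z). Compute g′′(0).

Expand each factor separately, then convolve coefficients.
From the series, [z^2] g = 1; multiply by 2! = 2 to get 2.

2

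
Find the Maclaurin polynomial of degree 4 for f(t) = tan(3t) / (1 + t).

Multiply the two series term by term and collect like powers.
f(0) = 0
f′(0) = 3
f′′(0) = -6
f′′′(0) = 72
f^(4)(0) = -288

-12*t^4 + 12*t^3 - 3*t^2 + 3*t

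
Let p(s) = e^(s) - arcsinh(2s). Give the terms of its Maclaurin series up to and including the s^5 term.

-287*s^5/120 + s^4/24 + 3*s^3/2 + s^2/2 - s + 1

Add the two expansions coefficient-wise.
p(0) = 1
p′(0) = -1
p′′(0) = 1
p′′′(0) = 9
p^(4)(0) = 1
p^(5)(0) = -287
Then c_k = p^(k)(0)/k! gives each Taylor coefficient.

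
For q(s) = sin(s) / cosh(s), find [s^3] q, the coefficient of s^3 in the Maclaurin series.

Invert the denominator's series and multiply.
So c_3 = q′′′(0)/3! = -2/3.

-2/3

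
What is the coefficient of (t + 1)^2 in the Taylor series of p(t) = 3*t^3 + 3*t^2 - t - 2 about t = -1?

p(-1) = -1
p′(-1) = 2
p′′(-1) = -12

-6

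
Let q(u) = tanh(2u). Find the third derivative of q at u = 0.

-16

The coefficient of u^3 in the expansion is -8/3, so q′′′(0) = 3! * (-8/3) = -16.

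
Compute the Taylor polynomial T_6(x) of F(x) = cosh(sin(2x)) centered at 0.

-4*x^6/15 - 2*x^4 + 2*x^2 + 1

Let u equal the inner series; expand the outer function in u and truncate.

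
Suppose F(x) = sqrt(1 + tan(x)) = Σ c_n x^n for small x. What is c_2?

Plug the Maclaurin series of the inner function into that of the outer and collect terms.
F(0) = 1
F′(0) = 1/2
F′′(0) = -1/4

-1/8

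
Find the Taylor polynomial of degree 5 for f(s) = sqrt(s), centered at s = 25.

f(25) = 5
f′(25) = 1/10
f′′(25) = -1/500
f′′′(25) = 3/25000
f^(4)(25) = -3/250000
f^(5)(25) = 21/12500000
Then c_k = f^(k)(25)/k! gives each Taylor coefficient.

7*(s - 25)^5/500000000 - (s - 25)^4/2000000 + (s - 25)^3/50000 - (s - 25)^2/1000 + (s - 25)/10 + 5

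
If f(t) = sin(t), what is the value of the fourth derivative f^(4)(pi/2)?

1

Apply the Taylor formula c_k = f^(k)(a)/k!.
From the series, [(t - pi/2)^4] f = 1/24; multiply by 4! = 24 to get 1.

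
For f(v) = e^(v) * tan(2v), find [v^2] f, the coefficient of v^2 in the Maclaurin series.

2

Write out both Maclaurin series and multiply, keeping only the needed powers.
f(0) = 0
f′(0) = 2
f′′(0) = 4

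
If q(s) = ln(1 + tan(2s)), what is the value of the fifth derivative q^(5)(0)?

2560

Compose series: expand the inner function first, then feed it into the outer expansion.
From the series, [s^5] q = 64/3; multiply by 5! = 120 to get 2560.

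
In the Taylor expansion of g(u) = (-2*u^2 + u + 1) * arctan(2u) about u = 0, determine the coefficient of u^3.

Shift and add copies of the series according to the polynomial's terms.
g(0) = 0
g′(0) = 2
g′′(0) = 4
g′′′(0) = -40
Dividing each by k! gives the coefficients c_0, ..., c_3.

-20/3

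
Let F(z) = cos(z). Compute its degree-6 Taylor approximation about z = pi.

(z - pi)^6/720 - (z - pi)^4/24 + (z - pi)^2/2 - 1

[(z - pi)^0] = -1;  [(z - pi)^1] = 0;  [(z - pi)^2] = 1/2;  [(z - pi)^3] = 0;  [(z - pi)^4] = -1/24;  [(z - pi)^5] = 0;  [(z - pi)^6] = 1/720.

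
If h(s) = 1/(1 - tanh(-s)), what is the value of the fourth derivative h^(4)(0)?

8

Substitute the inner expansion into the outer series and collect powers.
From the series, [s^4] h = 1/3; multiply by 4! = 24 to get 8.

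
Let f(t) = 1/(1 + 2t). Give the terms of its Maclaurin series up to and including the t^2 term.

4*t^2 - 2*t + 1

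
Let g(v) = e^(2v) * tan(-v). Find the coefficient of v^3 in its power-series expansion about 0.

-7/3

Take the Cauchy product of the two expansions.
So c_3 = g′′′(0)/3! = -7/3.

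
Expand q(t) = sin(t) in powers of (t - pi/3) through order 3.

q(pi/3) = sqrt(3)/2
q′(pi/3) = 1/2
q′′(pi/3) = -sqrt(3)/2
q′′′(pi/3) = -1/2

-(t - pi/3)^3/12 - sqrt(3)*(t - pi/3)^2/4 + (t - pi/3)/2 + sqrt(3)/2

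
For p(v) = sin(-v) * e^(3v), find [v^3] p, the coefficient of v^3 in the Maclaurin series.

-13/3

Take the Cauchy product of the two expansions.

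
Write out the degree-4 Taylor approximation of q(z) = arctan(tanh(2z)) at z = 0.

Compose series: expand the inner function first, then feed it into the outer expansion.
[z^0] = 0;  [z^1] = 2;  [z^2] = 0;  [z^3] = -16/3;  [z^4] = 0.

-16*z^3/3 + 2*z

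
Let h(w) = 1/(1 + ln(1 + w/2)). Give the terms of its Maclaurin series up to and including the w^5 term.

Let u equal the inner series; expand the outer function in u and truncate.
[w^0] = 1;  [w^1] = -1/2;  [w^2] = 3/8;  [w^3] = -7/24;  [w^4] = 11/48;  [w^5] = -347/1920.

-347*w^5/1920 + 11*w^4/48 - 7*w^3/24 + 3*w^2/8 - w/2 + 1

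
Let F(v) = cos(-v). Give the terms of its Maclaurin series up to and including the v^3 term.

1 - v^2/2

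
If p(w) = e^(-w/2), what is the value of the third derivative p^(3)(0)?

The coefficient of w^3 in the expansion is -1/48, so p′′′(0) = 3! * (-1/48) = -1/8.

-1/8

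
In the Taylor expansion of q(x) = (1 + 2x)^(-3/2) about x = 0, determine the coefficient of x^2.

[x^0] = 1;  [x^1] = -3;  [x^2] = 15/2.
So c_2 = q′′(0)/2! = 15/2.

15/2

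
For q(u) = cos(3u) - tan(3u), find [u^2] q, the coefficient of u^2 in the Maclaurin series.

Expand each term separately and add.
[u^0] = 1;  [u^1] = -3;  [u^2] = -9/2.
So c_2 = q′′(0)/2! = -9/2.

-9/2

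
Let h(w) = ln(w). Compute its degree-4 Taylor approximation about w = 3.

Apply the Taylor formula c_k = f^(k)(a)/k!.
h(3) = ln(3)
h′(3) = 1/3
h′′(3) = -1/9
h′′′(3) = 2/27
h^(4)(3) = -2/27
Dividing each by k! gives the coefficients c_0, ..., c_4.

-(w - 3)^4/324 + (w - 3)^3/81 - (w - 3)^2/18 + (w - 3)/3 + ln(3)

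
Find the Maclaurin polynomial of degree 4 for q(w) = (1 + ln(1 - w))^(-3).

145*w^4/4 + 17*w^3 + 15*w^2/2 + 3*w + 1

Plug the Maclaurin series of the inner function into that of the outer and collect terms.
[w^0] = 1;  [w^1] = 3;  [w^2] = 15/2;  [w^3] = 17;  [w^4] = 145/4.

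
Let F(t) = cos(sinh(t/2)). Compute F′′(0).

Substitute the inner expansion into the outer series and collect powers.
The coefficient of t^2 in the expansion is -1/8, so F′′(0) = 2! * (-1/8) = -1/4.

-1/4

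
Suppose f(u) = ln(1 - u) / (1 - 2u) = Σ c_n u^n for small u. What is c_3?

Write out both Maclaurin series and multiply, keeping only the needed powers.
f(0) = 0
f′(0) = -1
f′′(0) = -5
f′′′(0) = -32
Then c_k = f^(k)(0)/k! gives each Taylor coefficient.

-16/3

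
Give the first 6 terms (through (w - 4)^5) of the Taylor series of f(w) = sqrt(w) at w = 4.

7*(w - 4)^5/131072 - 5*(w - 4)^4/16384 + (w - 4)^3/512 - (w - 4)^2/64 + (w - 4)/4 + 2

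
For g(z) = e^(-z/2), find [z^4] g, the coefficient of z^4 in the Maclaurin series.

g(0) = 1
g′(0) = -1/2
g′′(0) = 1/4
g′′′(0) = -1/8
g^(4)(0) = 1/16
The Taylor polynomial is Σ g^(k)(0)/k! · z^k.

1/384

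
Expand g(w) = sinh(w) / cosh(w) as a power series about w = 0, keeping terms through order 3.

-w^3/3 + w

Invert the denominator's series and multiply.
g(0) = 0
g′(0) = 1
g′′(0) = 0
g′′′(0) = -2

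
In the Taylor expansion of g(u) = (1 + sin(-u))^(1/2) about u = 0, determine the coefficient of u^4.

Plug the Maclaurin series of the inner function into that of the outer and collect terms.
g(0) = 1
g′(0) = -1/2
g′′(0) = -1/4
g′′′(0) = 1/8
g^(4)(0) = 1/16

1/384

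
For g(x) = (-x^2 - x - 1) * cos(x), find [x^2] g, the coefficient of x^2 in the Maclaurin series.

-1/2

Distribute the polynomial across the series and collect like powers.
[x^0] = -1;  [x^1] = -1;  [x^2] = -1/2.
So c_2 = g′′(0)/2! = -1/2.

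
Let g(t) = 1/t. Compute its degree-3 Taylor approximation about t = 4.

-(t - 4)^3/256 + (t - 4)^2/64 - (t - 4)/16 + 1/4

[(t - 4)^0] = 1/4;  [(t - 4)^1] = -1/16;  [(t - 4)^2] = 1/64;  [(t - 4)^3] = -1/256.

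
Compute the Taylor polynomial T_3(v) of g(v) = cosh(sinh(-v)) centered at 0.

v^2/2 + 1

Plug the Maclaurin series of the inner function into that of the outer and collect terms.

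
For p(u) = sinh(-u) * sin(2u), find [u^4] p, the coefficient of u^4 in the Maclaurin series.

1

Take the Cauchy product of the two expansions.
p(0) = 0
p′(0) = 0
p′′(0) = -4
p′′′(0) = 0
p^(4)(0) = 24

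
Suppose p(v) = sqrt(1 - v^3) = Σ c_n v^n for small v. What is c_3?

Differentiate repeatedly and evaluate at the center.
[v^0] = 1;  [v^1] = 0;  [v^2] = 0;  [v^3] = -1/2.

-1/2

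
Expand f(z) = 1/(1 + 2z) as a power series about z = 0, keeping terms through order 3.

Differentiate repeatedly and evaluate at the center.

-8*z^3 + 4*z^2 - 2*z + 1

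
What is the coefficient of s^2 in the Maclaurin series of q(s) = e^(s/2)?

1/8

q(0) = 1
q′(0) = 1/2
q′′(0) = 1/4
The Taylor polynomial is Σ q^(k)(0)/k! · s^k.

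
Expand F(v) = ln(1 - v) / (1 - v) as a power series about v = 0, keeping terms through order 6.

Write out both Maclaurin series and multiply, keeping only the needed powers.
[v^0] = 0;  [v^1] = -1;  [v^2] = -3/2;  [v^3] = -11/6;  [v^4] = -25/12;  [v^5] = -137/60;  [v^6] = -49/20.

-49*v^6/20 - 137*v^5/60 - 25*v^4/12 - 11*v^3/6 - 3*v^2/2 - v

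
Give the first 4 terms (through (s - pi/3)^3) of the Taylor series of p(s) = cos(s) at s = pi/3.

p(pi/3) = 1/2
p′(pi/3) = -sqrt(3)/2
p′′(pi/3) = -1/2
p′′′(pi/3) = sqrt(3)/2

sqrt(3)*(s - pi/3)^3/12 - (s - pi/3)^2/4 - sqrt(3)*(s - pi/3)/2 + 1/2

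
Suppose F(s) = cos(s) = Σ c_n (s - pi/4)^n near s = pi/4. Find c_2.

-sqrt(2)/4

Compute the successive derivatives at the expansion point and divide by k!.
[(s - pi/4)^0] = sqrt(2)/2;  [(s - pi/4)^1] = -sqrt(2)/2;  [(s - pi/4)^2] = -sqrt(2)/4.
So c_2 = F′′(pi/4)/2! = -sqrt(2)/4.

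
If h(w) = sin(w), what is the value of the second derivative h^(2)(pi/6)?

The coefficient of (w - pi/6)^2 in the expansion is -1/4, so h′′(pi/6) = 2! * (-1/4) = -1/2.

-1/2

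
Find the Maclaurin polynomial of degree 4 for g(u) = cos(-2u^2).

1 - 2*u^4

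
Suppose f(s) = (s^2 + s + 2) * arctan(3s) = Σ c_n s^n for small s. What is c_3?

Multiply each power in the prefactor through the base expansion.
[s^0] = 0;  [s^1] = 6;  [s^2] = 3;  [s^3] = -15.

-15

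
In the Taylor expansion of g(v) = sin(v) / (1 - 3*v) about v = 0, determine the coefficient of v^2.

Expand 1/(denominator) as a geometric series and multiply by the numerator's series.
g(0) = 0
g′(0) = 1
g′′(0) = 6
So c_2 = g′′(0)/2! = 3.

3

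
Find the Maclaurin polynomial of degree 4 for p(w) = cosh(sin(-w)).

Compose series: expand the inner function first, then feed it into the outer expansion.
p(0) = 1
p′(0) = 0
p′′(0) = 1
p′′′(0) = 0
p^(4)(0) = -3
Then c_k = p^(k)(0)/k! gives each Taylor coefficient.

-w^4/8 + w^2/2 + 1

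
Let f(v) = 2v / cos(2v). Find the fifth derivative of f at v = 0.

800

Divide the numerator series by the denominator series (power-series long division).
The coefficient of v^5 in the expansion is 20/3, so f^(5)(0) = 5! * (20/3) = 800.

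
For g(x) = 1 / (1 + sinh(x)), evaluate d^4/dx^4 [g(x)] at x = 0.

Use the geometric series for the reciprocal, then substitute.
The coefficient of x^4 in the expansion is 4/3, so g^(4)(0) = 4! * (4/3) = 32.

32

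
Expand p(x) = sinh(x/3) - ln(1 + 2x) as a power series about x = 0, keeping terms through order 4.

4*x^4 - 431*x^3/162 + 2*x^2 - 5*x/3

Expand each term separately and add.
p(0) = 0
p′(0) = -5/3
p′′(0) = 4
p′′′(0) = -431/27
p^(4)(0) = 96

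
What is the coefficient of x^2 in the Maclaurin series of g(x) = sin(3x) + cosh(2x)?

2

Add the two expansions coefficient-wise.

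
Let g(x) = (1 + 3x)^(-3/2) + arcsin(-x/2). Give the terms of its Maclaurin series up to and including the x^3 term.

Add the two expansions coefficient-wise.
[x^0] = 1;  [x^1] = -5;  [x^2] = 135/8;  [x^3] = -709/12.

-709*x^3/12 + 135*x^2/8 - 5*x + 1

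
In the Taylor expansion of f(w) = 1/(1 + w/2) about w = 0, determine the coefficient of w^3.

Differentiate repeatedly and evaluate at the center.
So c_3 = f′′′(0)/3! = -1/8.

-1/8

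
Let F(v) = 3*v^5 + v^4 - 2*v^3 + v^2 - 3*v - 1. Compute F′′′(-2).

The coefficient of (v + 2)^3 in the expansion is 110, so F′′′(-2) = 3! * (110) = 660.

660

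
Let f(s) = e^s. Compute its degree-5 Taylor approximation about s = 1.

e*(s - 1)^5/120 + e*(s - 1)^4/24 + e*(s - 1)^3/6 + e*(s - 1)^2/2 + e*(s - 1) + e

f(1) = e
f′(1) = e
f′′(1) = e
f′′′(1) = e
f^(4)(1) = e
f^(5)(1) = e
Then c_k = f^(k)(1)/k! gives each Taylor coefficient.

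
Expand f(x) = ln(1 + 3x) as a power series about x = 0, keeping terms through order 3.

9*x^3 - 9*x^2/2 + 3*x

Use the known series and substitute for the argument.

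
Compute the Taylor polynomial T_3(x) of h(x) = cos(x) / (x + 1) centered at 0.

-x^3/2 + x^2/2 - x + 1

Expand 1/(denominator) as a geometric series and multiply by the numerator's series.
h(0) = 1
h′(0) = -1
h′′(0) = 1
h′′′(0) = -3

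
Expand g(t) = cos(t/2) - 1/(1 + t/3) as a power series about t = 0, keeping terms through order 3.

Add the two expansions coefficient-wise.
g(0) = 0
g′(0) = 1/3
g′′(0) = -17/36
g′′′(0) = 2/9
Then c_k = g^(k)(0)/k! gives each Taylor coefficient.

t^3/27 - 17*t^2/72 + t/3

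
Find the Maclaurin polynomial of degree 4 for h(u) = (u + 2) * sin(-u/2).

u^4/48 + u^3/24 - u^2/2 - u

Shift and add copies of the series according to the polynomial's terms.
h(0) = 0
h′(0) = -1
h′′(0) = -1
h′′′(0) = 1/4
h^(4)(0) = 1/2
The Taylor polynomial is Σ h^(k)(0)/k! · u^k.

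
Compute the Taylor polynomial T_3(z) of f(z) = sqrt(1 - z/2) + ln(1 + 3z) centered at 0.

1151*z^3/128 - 145*z^2/32 + 11*z/4 + 1

Combine the two series term by term.
f(0) = 1
f′(0) = 11/4
f′′(0) = -145/16
f′′′(0) = 3453/64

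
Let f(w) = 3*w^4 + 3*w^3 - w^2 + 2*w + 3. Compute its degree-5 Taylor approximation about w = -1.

3*(w + 1)^4 - 9*(w + 1)^3 + 8*(w + 1)^2 + (w + 1)

Use the known series and substitute for the argument.
f(-1) = 0
f′(-1) = 1
f′′(-1) = 16
f′′′(-1) = -54
f^(4)(-1) = 72
f^(5)(-1) = 0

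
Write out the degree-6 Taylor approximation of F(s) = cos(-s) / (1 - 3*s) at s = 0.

495989*s^6/720 + 1837*s^5/8 + 1837*s^4/24 + 51*s^3/2 + 17*s^2/2 + 3*s + 1

Use 1/(1 - r) = Σ r^k on the denominator, then take the Cauchy product.
F(0) = 1
F′(0) = 3
F′′(0) = 17
F′′′(0) = 153
F^(4)(0) = 1837
F^(5)(0) = 27555
F^(6)(0) = 495989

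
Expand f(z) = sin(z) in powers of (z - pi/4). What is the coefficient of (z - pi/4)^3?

-sqrt(2)/12

Differentiate repeatedly and evaluate at the center.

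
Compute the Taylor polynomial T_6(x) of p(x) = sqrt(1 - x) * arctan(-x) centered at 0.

409*x^6/3840 - 389*x^5/1920 - 5*x^4/48 + 11*x^3/24 + x^2/2 - x

Multiply the two series term by term and collect like powers.
p(0) = 0
p′(0) = -1
p′′(0) = 1
p′′′(0) = 11/4
p^(4)(0) = -5/2
p^(5)(0) = -389/16
p^(6)(0) = 1227/16
The Taylor polynomial is Σ p^(k)(0)/k! · x^k.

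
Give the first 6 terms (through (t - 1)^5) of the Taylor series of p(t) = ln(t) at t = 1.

(t - 1)^5/5 - (t - 1)^4/4 + (t - 1)^3/3 - (t - 1)^2/2 + (t - 1)

p(1) = 0
p′(1) = 1
p′′(1) = -1
p′′′(1) = 2
p^(4)(1) = -6
p^(5)(1) = 24
Dividing each by k! gives the coefficients c_0, ..., c_5.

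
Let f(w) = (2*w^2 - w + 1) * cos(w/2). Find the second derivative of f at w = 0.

Shift and add copies of the series according to the polynomial's terms.
The coefficient of w^2 in the expansion is 15/8, so f′′(0) = 2! * (15/8) = 15/4.

15/4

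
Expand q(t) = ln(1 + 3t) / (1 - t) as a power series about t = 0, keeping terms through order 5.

717*t^5/20 - 51*t^4/4 + 15*t^3/2 - 3*t^2/2 + 3*t

Write out both Maclaurin series and multiply, keeping only the needed powers.
q(0) = 0
q′(0) = 3
q′′(0) = -3
q′′′(0) = 45
q^(4)(0) = -306
q^(5)(0) = 4302
The Taylor polynomial is Σ q^(k)(0)/k! · t^k.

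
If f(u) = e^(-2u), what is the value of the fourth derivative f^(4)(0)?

The coefficient of u^4 in the expansion is 2/3, so f^(4)(0) = 4! * (2/3) = 16.

16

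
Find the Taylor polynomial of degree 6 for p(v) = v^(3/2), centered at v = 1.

7*(v - 1)^6/1024 - 3*(v - 1)^5/256 + 3*(v - 1)^4/128 - (v - 1)^3/16 + 3*(v - 1)^2/8 + 3*(v - 1)/2 + 1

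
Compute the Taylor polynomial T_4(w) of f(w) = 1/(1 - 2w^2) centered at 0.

4*w^4 + 2*w^2 + 1

Compute the successive derivatives at the expansion point and divide by k!.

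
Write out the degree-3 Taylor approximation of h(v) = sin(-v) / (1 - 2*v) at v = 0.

-23*v^3/6 - 2*v^2 - v

Expand 1/(denominator) as a geometric series and multiply by the numerator's series.
h(0) = 0
h′(0) = -1
h′′(0) = -4
h′′′(0) = -23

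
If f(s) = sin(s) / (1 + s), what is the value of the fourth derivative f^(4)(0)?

Expand each factor separately, then convolve coefficients.
The coefficient of s^4 in the expansion is -5/6, so f^(4)(0) = 4! * (-5/6) = -20.

-20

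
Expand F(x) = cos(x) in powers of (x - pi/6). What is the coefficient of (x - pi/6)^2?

-sqrt(3)/4

F(pi/6) = sqrt(3)/2
F′(pi/6) = -1/2
F′′(pi/6) = -sqrt(3)/2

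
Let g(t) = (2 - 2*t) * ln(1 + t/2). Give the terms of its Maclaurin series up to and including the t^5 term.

7*t^5/160 - 11*t^4/96 + t^3/3 - 5*t^2/4 + t

Distribute the polynomial across the series and collect like powers.
g(0) = 0
g′(0) = 1
g′′(0) = -5/2
g′′′(0) = 2
g^(4)(0) = -11/4
g^(5)(0) = 21/4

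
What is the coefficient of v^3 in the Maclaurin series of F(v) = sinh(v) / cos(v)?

Divide the numerator series by the denominator series (power-series long division).

2/3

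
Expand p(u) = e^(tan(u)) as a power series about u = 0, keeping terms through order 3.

u^3/2 + u^2/2 + u + 1

Let u equal the inner series; expand the outer function in u and truncate.
p(0) = 1
p′(0) = 1
p′′(0) = 1
p′′′(0) = 3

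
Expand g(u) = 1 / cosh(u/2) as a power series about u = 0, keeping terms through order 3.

1 - u^2/8

Write the quotient as an unknown series and match coefficients against numerator = denominator · series.
g(0) = 1
g′(0) = 0
g′′(0) = -1/4
g′′′(0) = 0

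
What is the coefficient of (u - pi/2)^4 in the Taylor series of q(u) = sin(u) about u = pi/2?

Apply the Taylor formula c_k = f^(k)(a)/k!.
[(u - pi/2)^0] = 1;  [(u - pi/2)^1] = 0;  [(u - pi/2)^2] = -1/2;  [(u - pi/2)^3] = 0;  [(u - pi/2)^4] = 1/24.

1/24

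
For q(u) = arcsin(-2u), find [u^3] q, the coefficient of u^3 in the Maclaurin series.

-4/3

q(0) = 0
q′(0) = -2
q′′(0) = 0
q′′′(0) = -8
So c_3 = q′′′(0)/3! = -4/3.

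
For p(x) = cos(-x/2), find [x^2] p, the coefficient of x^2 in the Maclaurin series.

-1/8

c_2 = p′′(0)/2! = -1/8.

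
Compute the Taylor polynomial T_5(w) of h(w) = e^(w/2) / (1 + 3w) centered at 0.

-789869*w^5/3840 + 26329*w^4/384 - 1097*w^3/48 + 61*w^2/8 - 5*w/2 + 1

Write out both Maclaurin series and multiply, keeping only the needed powers.
h(0) = 1
h′(0) = -5/2
h′′(0) = 61/4
h′′′(0) = -1097/8
h^(4)(0) = 26329/16
h^(5)(0) = -789869/32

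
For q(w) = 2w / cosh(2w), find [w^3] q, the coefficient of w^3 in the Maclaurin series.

Divide the numerator series by the denominator series (power-series long division).

-4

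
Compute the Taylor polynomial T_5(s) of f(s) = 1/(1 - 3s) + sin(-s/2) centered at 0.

933119*s^5/3840 + 81*s^4 + 1297*s^3/48 + 9*s^2 + 5*s/2 + 1

Expand each term separately and add.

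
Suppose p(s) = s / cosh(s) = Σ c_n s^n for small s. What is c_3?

-1/2

Write the quotient as an unknown series and match coefficients against numerator = denominator · series.
p(0) = 0
p′(0) = 1
p′′(0) = 0
p′′′(0) = -3
Dividing each by k! gives the coefficients c_0, ..., c_3.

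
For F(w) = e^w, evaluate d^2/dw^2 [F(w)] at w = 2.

Use the known series and substitute for the argument.
From the series, [(w - 2)^2] F = e^(2)/2; multiply by 2! = 2 to get e^(2).

e^(2)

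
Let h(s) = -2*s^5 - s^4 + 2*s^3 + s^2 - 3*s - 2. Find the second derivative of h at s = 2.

Use the known series and substitute for the argument.
The coefficient of (s - 2)^2 in the expansion is -171, so h′′(2) = 2! * (-171) = -342.

-342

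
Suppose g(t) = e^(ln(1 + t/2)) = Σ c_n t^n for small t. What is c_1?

Let u equal the inner series; expand the outer function in u and truncate.
[t^0] = 1;  [t^1] = 1/2.

1/2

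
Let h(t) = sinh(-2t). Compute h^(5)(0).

From the series, [t^5] h = -4/15; multiply by 5! = 120 to get -32.

-32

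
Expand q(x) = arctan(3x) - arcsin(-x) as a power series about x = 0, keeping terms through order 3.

Combine the two series term by term.
q(0) = 0
q′(0) = 4
q′′(0) = 0
q′′′(0) = -53
The Taylor polynomial is Σ q^(k)(0)/k! · x^k.

-53*x^3/6 + 4*x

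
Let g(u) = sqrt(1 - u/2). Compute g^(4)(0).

-15/256

The coefficient of u^4 in the expansion is -5/2048, so g^(4)(0) = 4! * (-5/2048) = -15/256.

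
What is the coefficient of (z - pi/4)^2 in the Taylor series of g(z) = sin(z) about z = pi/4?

-sqrt(2)/4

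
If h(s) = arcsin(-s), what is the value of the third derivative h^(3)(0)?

From the series, [s^3] h = -1/6; multiply by 3! = 6 to get -1.

-1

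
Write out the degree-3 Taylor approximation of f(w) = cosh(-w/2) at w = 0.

w^2/8 + 1

Use the known series and substitute for the argument.
f(0) = 1
f′(0) = 0
f′′(0) = 1/4
f′′′(0) = 0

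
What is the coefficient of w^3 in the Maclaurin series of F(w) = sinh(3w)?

9/2

Compute the successive derivatives at the expansion point and divide by k!.
[w^0] = 0;  [w^1] = 3;  [w^2] = 0;  [w^3] = 9/2.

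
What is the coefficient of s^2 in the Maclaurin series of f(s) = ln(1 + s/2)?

f(0) = 0
f′(0) = 1/2
f′′(0) = -1/4
So c_2 = f′′(0)/2! = -1/8.

-1/8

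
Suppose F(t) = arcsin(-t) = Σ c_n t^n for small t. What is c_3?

-1/6

Compute the successive derivatives at the expansion point and divide by k!.
F(0) = 0
F′(0) = -1
F′′(0) = 0
F′′′(0) = -1
So c_3 = F′′′(0)/3! = -1/6.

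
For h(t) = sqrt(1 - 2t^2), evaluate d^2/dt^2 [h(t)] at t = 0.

-2

From the series, [t^2] h = -1; multiply by 2! = 2 to get -2.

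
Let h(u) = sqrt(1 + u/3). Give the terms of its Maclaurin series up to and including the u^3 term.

Apply the Taylor formula c_k = f^(k)(a)/k!.
h(0) = 1
h′(0) = 1/6
h′′(0) = -1/36
h′′′(0) = 1/72
Dividing each by k! gives the coefficients c_0, ..., c_3.

u^3/432 - u^2/72 + u/6 + 1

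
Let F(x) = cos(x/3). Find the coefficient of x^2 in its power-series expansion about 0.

-1/18

F(0) = 1
F′(0) = 0
F′′(0) = -1/9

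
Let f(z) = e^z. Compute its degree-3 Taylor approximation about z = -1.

Apply the Taylor formula c_k = f^(k)(a)/k!.
f(-1) = e^(-1)
f′(-1) = e^(-1)
f′′(-1) = e^(-1)
f′′′(-1) = e^(-1)
Dividing each by k! gives the coefficients c_0, ..., c_3.

(z + 1)^3*e^(-1)/6 + (z + 1)^2*e^(-1)/2 + (z + 1)*e^(-1) + e^(-1)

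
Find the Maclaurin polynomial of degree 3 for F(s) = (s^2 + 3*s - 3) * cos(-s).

-3*s^3/2 + 5*s^2/2 + 3*s - 3

Distribute the polynomial across the series and collect like powers.
F(0) = -3
F′(0) = 3
F′′(0) = 5
F′′′(0) = -9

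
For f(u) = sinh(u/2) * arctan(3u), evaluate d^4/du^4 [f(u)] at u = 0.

-213/2

Expand each factor separately, then convolve coefficients.
From the series, [u^4] f = -71/16; multiply by 4! = 24 to get -213/2.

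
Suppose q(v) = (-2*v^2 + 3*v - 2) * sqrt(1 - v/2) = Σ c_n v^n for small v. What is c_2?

-43/16

Shift and add copies of the series according to the polynomial's terms.
q(0) = -2
q′(0) = 7/2
q′′(0) = -43/8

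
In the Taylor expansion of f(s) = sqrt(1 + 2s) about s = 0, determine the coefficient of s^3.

1/2

f(0) = 1
f′(0) = 1
f′′(0) = -1
f′′′(0) = 3
So c_3 = f′′′(0)/3! = 1/2.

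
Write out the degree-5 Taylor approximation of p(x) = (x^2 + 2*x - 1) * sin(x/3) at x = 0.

Distribute the polynomial across the series and collect like powers.
p(0) = 0
p′(0) = -1/3
p′′(0) = 4/3
p′′′(0) = 55/27
p^(4)(0) = -8/27
p^(5)(0) = -181/243

-181*x^5/29160 - x^4/81 + 55*x^3/162 + 2*x^2/3 - x/3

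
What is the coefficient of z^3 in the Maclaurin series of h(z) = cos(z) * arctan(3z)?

Take the Cauchy product of the two expansions.

-21/2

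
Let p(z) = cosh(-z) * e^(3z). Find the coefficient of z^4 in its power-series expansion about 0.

Expand each factor separately, then convolve coefficients.
p(0) = 1
p′(0) = 3
p′′(0) = 10
p′′′(0) = 36
p^(4)(0) = 136

17/3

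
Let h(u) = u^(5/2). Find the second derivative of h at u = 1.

15/4

The coefficient of (u - 1)^2 in the expansion is 15/8, so h′′(1) = 2! * (15/8) = 15/4.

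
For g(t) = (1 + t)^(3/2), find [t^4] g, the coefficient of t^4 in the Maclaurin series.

3/128

Compute the successive derivatives at the expansion point and divide by k!.
g(0) = 1
g′(0) = 3/2
g′′(0) = 3/4
g′′′(0) = -3/8
g^(4)(0) = 9/16
The Taylor polynomial is Σ g^(k)(0)/k! · t^k.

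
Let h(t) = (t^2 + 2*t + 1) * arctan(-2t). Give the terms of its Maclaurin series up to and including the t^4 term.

16*t^4/3 + 2*t^3/3 - 4*t^2 - 2*t

Distribute the polynomial across the series and collect like powers.
[t^0] = 0;  [t^1] = -2;  [t^2] = -4;  [t^3] = 2/3;  [t^4] = 16/3.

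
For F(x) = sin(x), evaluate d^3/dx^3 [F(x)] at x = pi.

Compute the successive derivatives at the expansion point and divide by k!.
The coefficient of (x - pi)^3 in the expansion is 1/6, so F′′′(pi) = 3! * (1/6) = 1.

1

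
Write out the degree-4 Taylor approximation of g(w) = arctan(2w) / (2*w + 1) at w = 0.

-32*w^4/3 + 16*w^3/3 - 4*w^2 + 2*w

Use 1/(1 - r) = Σ r^k on the denominator, then take the Cauchy product.
[w^0] = 0;  [w^1] = 2;  [w^2] = -4;  [w^3] = 16/3;  [w^4] = -32/3.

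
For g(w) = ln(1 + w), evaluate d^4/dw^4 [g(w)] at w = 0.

-6

The coefficient of w^4 in the expansion is -1/4, so g^(4)(0) = 4! * (-1/4) = -6.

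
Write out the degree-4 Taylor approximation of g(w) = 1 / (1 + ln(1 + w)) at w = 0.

Expand as Σ (-1)^k u^k with u equal to the inner function's series.
g(0) = 1
g′(0) = -1
g′′(0) = 3
g′′′(0) = -14
g^(4)(0) = 88

11*w^4/3 - 7*w^3/3 + 3*w^2/2 - w + 1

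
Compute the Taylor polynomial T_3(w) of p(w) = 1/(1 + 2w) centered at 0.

-8*w^3 + 4*w^2 - 2*w + 1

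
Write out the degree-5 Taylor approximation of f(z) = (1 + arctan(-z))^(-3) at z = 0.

58*z^5/5 + 11*z^4 + 9*z^3 + 6*z^2 + 3*z + 1

Let u equal the inner series; expand the outer function in u and truncate.
f(0) = 1
f′(0) = 3
f′′(0) = 12
f′′′(0) = 54
f^(4)(0) = 264
f^(5)(0) = 1392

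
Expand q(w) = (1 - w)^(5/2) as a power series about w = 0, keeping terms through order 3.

-5*w^3/16 + 15*w^2/8 - 5*w/2 + 1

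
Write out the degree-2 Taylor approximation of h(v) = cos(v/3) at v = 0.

h(0) = 1
h′(0) = 0
h′′(0) = -1/9

1 - v^2/18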